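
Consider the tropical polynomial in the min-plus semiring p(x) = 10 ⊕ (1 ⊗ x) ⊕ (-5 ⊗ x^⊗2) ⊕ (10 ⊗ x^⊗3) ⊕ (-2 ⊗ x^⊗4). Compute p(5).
p(5) = 5

A tropical monomial a ⊗ x^⊗i evaluates to a + i · x. Evaluating each term at x = 5:
  Term 0 contributes 10 + 0 · 5 = 10
  Term 1 contributes 1 + 1 · 5 = 6
  Term 2 contributes -5 + 2 · 5 = 5
  Term 3 contributes 10 + 3 · 5 = 25
  Term 4 contributes -2 + 4 · 5 = 18
p(5) = ⊕ of these = min[10, 6, 5, 25, 18] = 5.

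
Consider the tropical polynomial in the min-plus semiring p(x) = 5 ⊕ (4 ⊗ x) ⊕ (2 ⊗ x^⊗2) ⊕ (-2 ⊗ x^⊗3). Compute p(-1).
p(-1) = -5

A tropical monomial a ⊗ x^⊗i evaluates to a + i · x. Evaluating each term at x = -1:
  Term 0 contributes 5 + 0 · -1 = 5
  Term 1 contributes 4 + 1 · -1 = 3
  Term 2 contributes 2 + 2 · -1 = 0
  Term 3 contributes -2 + 3 · -1 = -5
p(-1) = ⊕ of these = min[5, 3, 0, -5] = -5.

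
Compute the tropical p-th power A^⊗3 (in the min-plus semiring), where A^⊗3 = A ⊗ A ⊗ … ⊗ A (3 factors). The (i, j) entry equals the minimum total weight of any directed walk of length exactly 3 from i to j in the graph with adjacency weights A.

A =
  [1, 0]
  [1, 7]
A^⊗3 =
  [2, 1]
  [2, 2]

Each entry (A^⊗3)_ij equals the minimum over all length-3 walks i = v_0 → v_1 → … → v_3 = j of Σ_t A[v_t][v_{t+1}]. For example, for (i, j) = (0, 1) we minimise over 4 possible intermediate vertex sequences; the minimum is 1, attained along the walk 0 → 1 → 0 → 1.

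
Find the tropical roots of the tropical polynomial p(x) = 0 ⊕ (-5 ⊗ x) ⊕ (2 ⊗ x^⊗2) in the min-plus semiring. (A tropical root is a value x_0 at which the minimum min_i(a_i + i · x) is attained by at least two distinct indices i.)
Roots: {-7, 5}

Each tropical root is a break point of the lower envelope of the lines y = a_i + i · x (there are 3 lines, with slopes 0, 1, ..., 2). Only the lines that attain the minimum somewhere contribute to roots; other lines are dominated. Here the surviving (envelope) indices are i = 2, i = 1, i = 0.
Intersections between consecutive envelope lines give the roots: for adjacent envelope indices i < j the intersection is x = (a_i − a_j) / (j − i). Reading off the sorted break points: {-7, 5}.
Verification: at each break x_0, at least two indices attain the minimum of min_i(a_i + i · x_0).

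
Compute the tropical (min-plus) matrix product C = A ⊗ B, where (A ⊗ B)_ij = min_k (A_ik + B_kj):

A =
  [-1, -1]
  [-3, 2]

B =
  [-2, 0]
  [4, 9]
A ⊗ B =
  [-3, -1]
  [-5, -3]

Apply the min-plus product entry-by-entry:
  C[0][0] = min over k of (A[0][0] + B[0][0] = -1 + -2 = -3, A[0][1] + B[1][0] = -1 + 4 = 3) = -3 (attained at k = 0)
  C[0][1] = min over k of (A[0][0] + B[0][1] = -1 + 0 = -1, A[0][1] + B[1][1] = -1 + 9 = 8) = -1 (attained at k = 0)
  C[1][0] = min over k of (A[1][0] + B[0][0] = -3 + -2 = -5, A[1][1] + B[1][0] = 2 + 4 = 6) = -5 (attained at k = 0)
  C[1][1] = min over k of (A[1][0] + B[0][1] = -3 + 0 = -3, A[1][1] + B[1][1] = 2 + 9 = 11) = -3 (attained at k = 0)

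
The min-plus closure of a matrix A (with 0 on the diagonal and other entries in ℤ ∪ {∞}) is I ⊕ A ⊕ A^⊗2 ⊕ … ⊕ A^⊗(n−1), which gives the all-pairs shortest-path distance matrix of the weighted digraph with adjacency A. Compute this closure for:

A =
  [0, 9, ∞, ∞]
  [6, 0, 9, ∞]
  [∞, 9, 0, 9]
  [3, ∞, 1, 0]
Closure =
  [0, 9, 18, 27]
  [6, 0, 9, 18]
  [12, 9, 0, 9]
  [3, 10, 1, 0]

This is the Floyd-Warshall all-pairs shortest-path computation. For each intermediate vertex k = 0, 1, …, 3, update dist[i][j] ← min(dist[i][j], dist[i][k] + dist[k][j]). The final matrix gives, for each (i, j), the minimum total weight of any directed path from i to j (possibly empty when i = j).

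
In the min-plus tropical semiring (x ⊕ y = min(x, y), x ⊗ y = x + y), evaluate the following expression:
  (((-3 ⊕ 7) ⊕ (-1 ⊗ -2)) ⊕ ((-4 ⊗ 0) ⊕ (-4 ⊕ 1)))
(((-3 ⊕ 7) ⊕ (-1 ⊗ -2)) ⊕ ((-4 ⊗ 0) ⊕ (-4 ⊕ 1))) = -4

Expand innermost to outermost. Recall ⊕ takes the minimum of its arguments and ⊗ takes their sum. Working out the expression (((-3 ⊕ 7) ⊕ (-1 ⊗ -2)) ⊕ ((-4 ⊗ 0) ⊕ (-4 ⊕ 1))) gives -4.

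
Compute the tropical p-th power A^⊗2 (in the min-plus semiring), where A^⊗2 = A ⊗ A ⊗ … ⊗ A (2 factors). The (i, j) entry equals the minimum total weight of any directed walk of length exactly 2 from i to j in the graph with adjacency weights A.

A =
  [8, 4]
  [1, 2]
A^⊗2 =
  [5, 6]
  [3, 4]

Each entry (A^⊗2)_ij equals the minimum over all length-2 walks i = v_0 → v_1 → … → v_2 = j of Σ_t A[v_t][v_{t+1}]. For example, for (i, j) = (0, 1) we minimise over 2 possible intermediate vertex sequences; the minimum is 6, attained along the walk 0 → 1 → 1.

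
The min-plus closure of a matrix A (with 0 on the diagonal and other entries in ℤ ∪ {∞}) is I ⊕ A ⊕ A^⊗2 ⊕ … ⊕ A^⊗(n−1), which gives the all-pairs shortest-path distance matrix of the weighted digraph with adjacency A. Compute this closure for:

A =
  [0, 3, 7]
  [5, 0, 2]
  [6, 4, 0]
Closure =
  [0, 3, 5]
  [5, 0, 2]
  [6, 4, 0]

This is the Floyd-Warshall all-pairs shortest-path computation. For each intermediate vertex k = 0, 1, …, 2, update dist[i][j] ← min(dist[i][j], dist[i][k] + dist[k][j]). The final matrix gives, for each (i, j), the minimum total weight of any directed path from i to j (possibly empty when i = j).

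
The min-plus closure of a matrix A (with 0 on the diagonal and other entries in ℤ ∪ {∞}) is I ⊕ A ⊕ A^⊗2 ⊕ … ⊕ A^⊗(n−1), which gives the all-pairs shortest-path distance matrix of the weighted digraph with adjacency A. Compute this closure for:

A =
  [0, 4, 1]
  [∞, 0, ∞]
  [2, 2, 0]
Closure =
  [0, 3, 1]
  [∞, 0, ∞]
  [2, 2, 0]

This is the Floyd-Warshall all-pairs shortest-path computation. For each intermediate vertex k = 0, 1, …, 2, update dist[i][j] ← min(dist[i][j], dist[i][k] + dist[k][j]). The final matrix gives, for each (i, j), the minimum total weight of any directed path from i to j (possibly empty when i = j).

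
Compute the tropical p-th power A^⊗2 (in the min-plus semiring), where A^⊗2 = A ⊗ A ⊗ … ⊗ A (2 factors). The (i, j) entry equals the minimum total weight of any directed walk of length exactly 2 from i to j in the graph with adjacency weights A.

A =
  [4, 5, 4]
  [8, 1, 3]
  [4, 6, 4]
A^⊗2 =
  [8, 6, 8]
  [7, 2, 4]
  [8, 7, 8]

Each entry (A^⊗2)_ij equals the minimum over all length-2 walks i = v_0 → v_1 → … → v_2 = j of Σ_t A[v_t][v_{t+1}]. For example, for (i, j) = (0, 2) we minimise over 3 possible intermediate vertex sequences; the minimum is 8, attained along the walk 0 → 0 → 2.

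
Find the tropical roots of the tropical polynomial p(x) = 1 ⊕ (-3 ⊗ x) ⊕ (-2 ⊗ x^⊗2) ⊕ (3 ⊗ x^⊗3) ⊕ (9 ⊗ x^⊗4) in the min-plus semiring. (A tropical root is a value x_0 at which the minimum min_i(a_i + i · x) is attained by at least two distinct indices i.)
Roots: {-6, -5, -1, 4}

Each tropical root is a break point of the lower envelope of the lines y = a_i + i · x (there are 5 lines, with slopes 0, 1, ..., 4). Only the lines that attain the minimum somewhere contribute to roots; other lines are dominated. Here the surviving (envelope) indices are i = 4, i = 3, i = 2, i = 1, i = 0.
Intersections between consecutive envelope lines give the roots: for adjacent envelope indices i < j the intersection is x = (a_i − a_j) / (j − i). Reading off the sorted break points: {-6, -5, -1, 4}.
Verification: at each break x_0, at least two indices attain the minimum of min_i(a_i + i · x_0).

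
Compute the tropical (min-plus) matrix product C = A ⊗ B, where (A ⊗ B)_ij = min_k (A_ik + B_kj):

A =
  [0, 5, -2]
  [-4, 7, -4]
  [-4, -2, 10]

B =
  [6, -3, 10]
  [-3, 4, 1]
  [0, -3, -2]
A ⊗ B =
  [-2, -5, -4]
  [-4, -7, -6]
  [-5, -7, -1]

Apply the min-plus product entry-by-entry:
  C[0][0] = min over k of (A[0][0] + B[0][0] = 0 + 6 = 6, A[0][1] + B[1][0] = 5 + -3 = 2, A[0][2] + B[2][0] = -2 + 0 = -2) = -2 (attained at k = 2)
  C[0][1] = min over k of (A[0][0] + B[0][1] = 0 + -3 = -3, A[0][1] + B[1][1] = 5 + 4 = 9, A[0][2] + B[2][1] = -2 + -3 = -5) = -5 (attained at k = 2)
  C[0][2] = min over k of (A[0][0] + B[0][2] = 0 + 10 = 10, A[0][1] + B[1][2] = 5 + 1 = 6, A[0][2] + B[2][2] = -2 + -2 = -4) = -4 (attained at k = 2)
  C[1][0] = min over k of (A[1][0] + B[0][0] = -4 + 6 = 2, A[1][1] + B[1][0] = 7 + -3 = 4, A[1][2] + B[2][0] = -4 + 0 = -4) = -4 (attained at k = 2)
  C[1][1] = min over k of (A[1][0] + B[0][1] = -4 + -3 = -7, A[1][1] + B[1][1] = 7 + 4 = 11, A[1][2] + B[2][1] = -4 + -3 = -7) = -7 (attained at k = 0)
  C[1][2] = min over k of (A[1][0] + B[0][2] = -4 + 10 = 6, A[1][1] + B[1][2] = 7 + 1 = 8, A[1][2] + B[2][2] = -4 + -2 = -6) = -6 (attained at k = 2)
  C[2][0] = min over k of (A[2][0] + B[0][0] = -4 + 6 = 2, A[2][1] + B[1][0] = -2 + -3 = -5, A[2][2] + B[2][0] = 10 + 0 = 10) = -5 (attained at k = 1)
  C[2][1] = min over k of (A[2][0] + B[0][1] = -4 + -3 = -7, A[2][1] + B[1][1] = -2 + 4 = 2, A[2][2] + B[2][1] = 10 + -3 = 7) = -7 (attained at k = 0)
  C[2][2] = min over k of (A[2][0] + B[0][2] = -4 + 10 = 6, A[2][1] + B[1][2] = -2 + 1 = -1, A[2][2] + B[2][2] = 10 + -2 = 8) = -1 (attained at k = 1)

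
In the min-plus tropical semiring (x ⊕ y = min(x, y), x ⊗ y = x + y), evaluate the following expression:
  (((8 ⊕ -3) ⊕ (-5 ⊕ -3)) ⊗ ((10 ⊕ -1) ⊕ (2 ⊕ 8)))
(((8 ⊕ -3) ⊕ (-5 ⊕ -3)) ⊗ ((10 ⊕ -1) ⊕ (2 ⊕ 8))) = -6

Expand innermost to outermost. Recall ⊕ takes the minimum of its arguments and ⊗ takes their sum. Working out the expression (((8 ⊕ -3) ⊕ (-5 ⊕ -3)) ⊗ ((10 ⊕ -1) ⊕ (2 ⊕ 8))) gives -6.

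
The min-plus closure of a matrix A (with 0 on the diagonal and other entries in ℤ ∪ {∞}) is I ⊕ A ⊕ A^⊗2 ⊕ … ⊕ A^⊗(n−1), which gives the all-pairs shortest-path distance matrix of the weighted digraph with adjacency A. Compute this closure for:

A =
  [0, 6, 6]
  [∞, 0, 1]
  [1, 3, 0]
Closure =
  [0, 6, 6]
  [2, 0, 1]
  [1, 3, 0]

This is the Floyd-Warshall all-pairs shortest-path computation. For each intermediate vertex k = 0, 1, …, 2, update dist[i][j] ← min(dist[i][j], dist[i][k] + dist[k][j]). The final matrix gives, for each (i, j), the minimum total weight of any directed path from i to j (possibly empty when i = j).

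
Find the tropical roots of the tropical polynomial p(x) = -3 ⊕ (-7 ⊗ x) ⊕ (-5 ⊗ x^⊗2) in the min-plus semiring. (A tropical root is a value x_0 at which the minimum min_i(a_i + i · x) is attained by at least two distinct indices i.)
Roots: {-2, 4}

Each tropical root is a break point of the lower envelope of the lines y = a_i + i · x (there are 3 lines, with slopes 0, 1, ..., 2). Only the lines that attain the minimum somewhere contribute to roots; other lines are dominated. Here the surviving (envelope) indices are i = 2, i = 1, i = 0.
Intersections between consecutive envelope lines give the roots: for adjacent envelope indices i < j the intersection is x = (a_i − a_j) / (j − i). Reading off the sorted break points: {-2, 4}.
Verification: at each break x_0, at least two indices attain the minimum of min_i(a_i + i · x_0).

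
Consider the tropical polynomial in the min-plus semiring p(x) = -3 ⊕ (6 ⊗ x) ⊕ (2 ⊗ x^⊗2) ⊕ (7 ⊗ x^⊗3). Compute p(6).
p(6) = -3

A tropical monomial a ⊗ x^⊗i evaluates to a + i · x. Evaluating each term at x = 6:
  Term 0 contributes -3 + 0 · 6 = -3
  Term 1 contributes 6 + 1 · 6 = 12
  Term 2 contributes 2 + 2 · 6 = 14
  Term 3 contributes 7 + 3 · 6 = 25
p(6) = ⊕ of these = min[-3, 12, 14, 25] = -3.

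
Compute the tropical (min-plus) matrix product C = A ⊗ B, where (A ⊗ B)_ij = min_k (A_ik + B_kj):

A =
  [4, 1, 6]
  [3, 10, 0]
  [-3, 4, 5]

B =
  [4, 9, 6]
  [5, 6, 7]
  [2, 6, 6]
A ⊗ B =
  [6, 7, 8]
  [2, 6, 6]
  [1, 6, 3]

Apply the min-plus product entry-by-entry:
  C[0][0] = min over k of (A[0][0] + B[0][0] = 4 + 4 = 8, A[0][1] + B[1][0] = 1 + 5 = 6, A[0][2] + B[2][0] = 6 + 2 = 8) = 6 (attained at k = 1)
  C[0][1] = min over k of (A[0][0] + B[0][1] = 4 + 9 = 13, A[0][1] + B[1][1] = 1 + 6 = 7, A[0][2] + B[2][1] = 6 + 6 = 12) = 7 (attained at k = 1)
  C[0][2] = min over k of (A[0][0] + B[0][2] = 4 + 6 = 10, A[0][1] + B[1][2] = 1 + 7 = 8, A[0][2] + B[2][2] = 6 + 6 = 12) = 8 (attained at k = 1)
  C[1][0] = min over k of (A[1][0] + B[0][0] = 3 + 4 = 7, A[1][1] + B[1][0] = 10 + 5 = 15, A[1][2] + B[2][0] = 0 + 2 = 2) = 2 (attained at k = 2)
  C[1][1] = min over k of (A[1][0] + B[0][1] = 3 + 9 = 12, A[1][1] + B[1][1] = 10 + 6 = 16, A[1][2] + B[2][1] = 0 + 6 = 6) = 6 (attained at k = 2)
  C[1][2] = min over k of (A[1][0] + B[0][2] = 3 + 6 = 9, A[1][1] + B[1][2] = 10 + 7 = 17, A[1][2] + B[2][2] = 0 + 6 = 6) = 6 (attained at k = 2)
  C[2][0] = min over k of (A[2][0] + B[0][0] = -3 + 4 = 1, A[2][1] + B[1][0] = 4 + 5 = 9, A[2][2] + B[2][0] = 5 + 2 = 7) = 1 (attained at k = 0)
  C[2][1] = min over k of (A[2][0] + B[0][1] = -3 + 9 = 6, A[2][1] + B[1][1] = 4 + 6 = 10, A[2][2] + B[2][1] = 5 + 6 = 11) = 6 (attained at k = 0)
  C[2][2] = min over k of (A[2][0] + B[0][2] = -3 + 6 = 3, A[2][1] + B[1][2] = 4 + 7 = 11, A[2][2] + B[2][2] = 5 + 6 = 11) = 3 (attained at k = 0)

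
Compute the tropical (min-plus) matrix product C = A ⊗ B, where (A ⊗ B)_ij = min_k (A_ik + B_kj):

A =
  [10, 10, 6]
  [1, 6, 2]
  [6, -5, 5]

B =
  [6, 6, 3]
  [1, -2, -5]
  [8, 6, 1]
A ⊗ B =
  [11, 8, 5]
  [7, 4, 1]
  [-4, -7, -10]

Apply the min-plus product entry-by-entry:
  C[0][0] = min over k of (A[0][0] + B[0][0] = 10 + 6 = 16, A[0][1] + B[1][0] = 10 + 1 = 11, A[0][2] + B[2][0] = 6 + 8 = 14) = 11 (attained at k = 1)
  C[0][1] = min over k of (A[0][0] + B[0][1] = 10 + 6 = 16, A[0][1] + B[1][1] = 10 + -2 = 8, A[0][2] + B[2][1] = 6 + 6 = 12) = 8 (attained at k = 1)
  C[0][2] = min over k of (A[0][0] + B[0][2] = 10 + 3 = 13, A[0][1] + B[1][2] = 10 + -5 = 5, A[0][2] + B[2][2] = 6 + 1 = 7) = 5 (attained at k = 1)
  C[1][0] = min over k of (A[1][0] + B[0][0] = 1 + 6 = 7, A[1][1] + B[1][0] = 6 + 1 = 7, A[1][2] + B[2][0] = 2 + 8 = 10) = 7 (attained at k = 0)
  C[1][1] = min over k of (A[1][0] + B[0][1] = 1 + 6 = 7, A[1][1] + B[1][1] = 6 + -2 = 4, A[1][2] + B[2][1] = 2 + 6 = 8) = 4 (attained at k = 1)
  C[1][2] = min over k of (A[1][0] + B[0][2] = 1 + 3 = 4, A[1][1] + B[1][2] = 6 + -5 = 1, A[1][2] + B[2][2] = 2 + 1 = 3) = 1 (attained at k = 1)
  C[2][0] = min over k of (A[2][0] + B[0][0] = 6 + 6 = 12, A[2][1] + B[1][0] = -5 + 1 = -4, A[2][2] + B[2][0] = 5 + 8 = 13) = -4 (attained at k = 1)
  C[2][1] = min over k of (A[2][0] + B[0][1] = 6 + 6 = 12, A[2][1] + B[1][1] = -5 + -2 = -7, A[2][2] + B[2][1] = 5 + 6 = 11) = -7 (attained at k = 1)
  C[2][2] = min over k of (A[2][0] + B[0][2] = 6 + 3 = 9, A[2][1] + B[1][2] = -5 + -5 = -10, A[2][2] + B[2][2] = 5 + 1 = 6) = -10 (attained at k = 1)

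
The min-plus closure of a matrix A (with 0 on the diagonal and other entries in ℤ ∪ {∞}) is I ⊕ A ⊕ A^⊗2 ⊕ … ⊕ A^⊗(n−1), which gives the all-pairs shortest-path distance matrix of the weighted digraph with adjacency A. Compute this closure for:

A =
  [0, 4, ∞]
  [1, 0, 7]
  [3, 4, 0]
Closure =
  [0, 4, 11]
  [1, 0, 7]
  [3, 4, 0]

This is the Floyd-Warshall all-pairs shortest-path computation. For each intermediate vertex k = 0, 1, …, 2, update dist[i][j] ← min(dist[i][j], dist[i][k] + dist[k][j]). The final matrix gives, for each (i, j), the minimum total weight of any directed path from i to j (possibly empty when i = j).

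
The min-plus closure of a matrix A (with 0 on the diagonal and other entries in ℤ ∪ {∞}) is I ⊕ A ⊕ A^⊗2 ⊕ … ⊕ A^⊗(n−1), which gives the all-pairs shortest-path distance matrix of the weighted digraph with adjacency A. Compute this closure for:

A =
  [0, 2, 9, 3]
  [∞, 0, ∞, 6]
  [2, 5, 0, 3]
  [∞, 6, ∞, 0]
Closure =
  [0, 2, 9, 3]
  [∞, 0, ∞, 6]
  [2, 4, 0, 3]
  [∞, 6, ∞, 0]

This is the Floyd-Warshall all-pairs shortest-path computation. For each intermediate vertex k = 0, 1, …, 3, update dist[i][j] ← min(dist[i][j], dist[i][k] + dist[k][j]). The final matrix gives, for each (i, j), the minimum total weight of any directed path from i to j (possibly empty when i = j).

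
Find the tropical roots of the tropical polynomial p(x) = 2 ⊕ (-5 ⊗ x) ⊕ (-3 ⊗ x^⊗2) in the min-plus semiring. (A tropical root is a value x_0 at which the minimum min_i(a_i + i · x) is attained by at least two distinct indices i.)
Roots: {-2, 7}

Each tropical root is a break point of the lower envelope of the lines y = a_i + i · x (there are 3 lines, with slopes 0, 1, ..., 2). Only the lines that attain the minimum somewhere contribute to roots; other lines are dominated. Here the surviving (envelope) indices are i = 2, i = 1, i = 0.
Intersections between consecutive envelope lines give the roots: for adjacent envelope indices i < j the intersection is x = (a_i − a_j) / (j − i). Reading off the sorted break points: {-2, 7}.
Verification: at each break x_0, at least two indices attain the minimum of min_i(a_i + i · x_0).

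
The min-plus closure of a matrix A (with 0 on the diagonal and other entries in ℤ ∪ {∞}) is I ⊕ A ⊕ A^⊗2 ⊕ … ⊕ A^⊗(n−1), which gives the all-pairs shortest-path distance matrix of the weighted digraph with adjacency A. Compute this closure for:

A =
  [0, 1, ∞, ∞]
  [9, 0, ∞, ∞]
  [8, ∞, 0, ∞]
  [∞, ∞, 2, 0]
Closure =
  [0, 1, ∞, ∞]
  [9, 0, ∞, ∞]
  [8, 9, 0, ∞]
  [10, 11, 2, 0]

This is the Floyd-Warshall all-pairs shortest-path computation. For each intermediate vertex k = 0, 1, …, 3, update dist[i][j] ← min(dist[i][j], dist[i][k] + dist[k][j]). The final matrix gives, for each (i, j), the minimum total weight of any directed path from i to j (possibly empty when i = j).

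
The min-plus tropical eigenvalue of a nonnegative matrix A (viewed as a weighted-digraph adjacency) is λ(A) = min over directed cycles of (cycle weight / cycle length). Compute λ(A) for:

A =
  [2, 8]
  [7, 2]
λ(A) = 2

Enumerate directed cycles and compute their means (weight / length). Sample:
  cycle 0 → 0: weight = 2, length = 1, mean = 2/1 ≈ 2.000
  cycle 1 → 1: weight = 2, length = 1, mean = 2/1 ≈ 2.000
  cycle 0 → 1 → 0: weight = 15, length = 2, mean = 15/2 ≈ 7.500
  cycle 1 → 0 → 1: weight = 15, length = 2, mean = 15/2 ≈ 7.500
Minimum mean = 2.000, attained e.g. along the cycle 0 → 0 with weight 2 and length 1. So λ(A) = 2/1 = 2.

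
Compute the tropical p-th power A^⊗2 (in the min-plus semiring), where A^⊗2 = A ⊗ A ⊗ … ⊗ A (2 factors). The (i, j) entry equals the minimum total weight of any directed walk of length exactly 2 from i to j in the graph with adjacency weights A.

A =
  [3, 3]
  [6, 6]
A^⊗2 =
  [6, 6]
  [9, 9]

Each entry (A^⊗2)_ij equals the minimum over all length-2 walks i = v_0 → v_1 → … → v_2 = j of Σ_t A[v_t][v_{t+1}]. For example, for (i, j) = (0, 1) we minimise over 2 possible intermediate vertex sequences; the minimum is 6, attained along the walk 0 → 0 → 1.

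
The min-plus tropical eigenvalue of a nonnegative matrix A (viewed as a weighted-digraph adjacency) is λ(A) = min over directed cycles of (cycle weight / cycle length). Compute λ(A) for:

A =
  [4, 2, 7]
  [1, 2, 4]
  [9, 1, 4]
λ(A) = 3/2

Enumerate directed cycles and compute their means (weight / length). Sample:
  cycle 0 → 0: weight = 4, length = 1, mean = 4/1 ≈ 4.000
  cycle 1 → 1: weight = 2, length = 1, mean = 2/1 ≈ 2.000
  cycle 2 → 2: weight = 4, length = 1, mean = 4/1 ≈ 4.000
  cycle 0 → 1 → 0: weight = 3, length = 2, mean = 3/2 ≈ 1.500
  cycle 0 → 2 → 0: weight = 16, length = 2, mean = 16/2 ≈ 8.000
  cycle 1 → 0 → 1: weight = 3, length = 2, mean = 3/2 ≈ 1.500
Minimum mean = 1.500, attained e.g. along the cycle 0 → 1 → 0 with weight 3 and length 2. So λ(A) = 3/2 = 3/2.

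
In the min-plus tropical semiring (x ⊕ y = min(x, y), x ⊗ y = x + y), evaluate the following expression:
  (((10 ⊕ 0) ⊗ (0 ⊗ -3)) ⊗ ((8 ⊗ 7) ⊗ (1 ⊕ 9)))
(((10 ⊕ 0) ⊗ (0 ⊗ -3)) ⊗ ((8 ⊗ 7) ⊗ (1 ⊕ 9))) = 13

Expand innermost to outermost. Recall ⊕ takes the minimum of its arguments and ⊗ takes their sum. Working out the expression (((10 ⊕ 0) ⊗ (0 ⊗ -3)) ⊗ ((8 ⊗ 7) ⊗ (1 ⊕ 9))) gives 13.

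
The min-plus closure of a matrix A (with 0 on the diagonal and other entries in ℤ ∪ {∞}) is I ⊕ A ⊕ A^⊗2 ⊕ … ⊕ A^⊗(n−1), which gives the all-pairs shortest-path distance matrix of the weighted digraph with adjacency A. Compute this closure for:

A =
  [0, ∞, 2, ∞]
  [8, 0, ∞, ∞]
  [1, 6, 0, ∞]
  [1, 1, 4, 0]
Closure =
  [0, 8, 2, ∞]
  [8, 0, 10, ∞]
  [1, 6, 0, ∞]
  [1, 1, 3, 0]

This is the Floyd-Warshall all-pairs shortest-path computation. For each intermediate vertex k = 0, 1, …, 3, update dist[i][j] ← min(dist[i][j], dist[i][k] + dist[k][j]). The final matrix gives, for each (i, j), the minimum total weight of any directed path from i to j (possibly empty when i = j).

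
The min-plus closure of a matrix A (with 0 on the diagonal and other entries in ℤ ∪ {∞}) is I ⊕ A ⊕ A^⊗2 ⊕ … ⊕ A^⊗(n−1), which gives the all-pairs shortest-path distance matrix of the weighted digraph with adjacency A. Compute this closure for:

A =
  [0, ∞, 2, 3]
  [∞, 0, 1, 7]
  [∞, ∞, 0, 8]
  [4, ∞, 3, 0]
Closure =
  [0, ∞, 2, 3]
  [11, 0, 1, 7]
  [12, ∞, 0, 8]
  [4, ∞, 3, 0]

This is the Floyd-Warshall all-pairs shortest-path computation. For each intermediate vertex k = 0, 1, …, 3, update dist[i][j] ← min(dist[i][j], dist[i][k] + dist[k][j]). The final matrix gives, for each (i, j), the minimum total weight of any directed path from i to j (possibly empty when i = j).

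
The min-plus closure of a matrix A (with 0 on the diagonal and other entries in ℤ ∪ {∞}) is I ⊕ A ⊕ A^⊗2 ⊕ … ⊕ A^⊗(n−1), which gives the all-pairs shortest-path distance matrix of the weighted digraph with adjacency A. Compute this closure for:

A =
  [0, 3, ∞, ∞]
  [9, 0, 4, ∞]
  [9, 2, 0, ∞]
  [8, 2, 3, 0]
Closure =
  [0, 3, 7, ∞]
  [9, 0, 4, ∞]
  [9, 2, 0, ∞]
  [8, 2, 3, 0]

This is the Floyd-Warshall all-pairs shortest-path computation. For each intermediate vertex k = 0, 1, …, 3, update dist[i][j] ← min(dist[i][j], dist[i][k] + dist[k][j]). The final matrix gives, for each (i, j), the minimum total weight of any directed path from i to j (possibly empty when i = j).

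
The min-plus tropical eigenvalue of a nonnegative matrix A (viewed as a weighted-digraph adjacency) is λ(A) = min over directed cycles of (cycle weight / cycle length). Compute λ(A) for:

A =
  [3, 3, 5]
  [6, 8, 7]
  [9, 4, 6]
λ(A) = 3

Enumerate directed cycles and compute their means (weight / length). Sample:
  cycle 0 → 0: weight = 3, length = 1, mean = 3/1 ≈ 3.000
  cycle 1 → 1: weight = 8, length = 1, mean = 8/1 ≈ 8.000
  cycle 2 → 2: weight = 6, length = 1, mean = 6/1 ≈ 6.000
  cycle 0 → 1 → 0: weight = 9, length = 2, mean = 9/2 ≈ 4.500
  cycle 0 → 2 → 0: weight = 14, length = 2, mean = 14/2 ≈ 7.000
  cycle 1 → 0 → 1: weight = 9, length = 2, mean = 9/2 ≈ 4.500
Minimum mean = 3.000, attained e.g. along the cycle 0 → 0 with weight 3 and length 1. So λ(A) = 3/1 = 3.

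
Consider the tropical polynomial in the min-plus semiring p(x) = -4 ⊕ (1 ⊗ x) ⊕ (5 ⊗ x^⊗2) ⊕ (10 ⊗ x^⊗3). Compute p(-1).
p(-1) = -4

A tropical monomial a ⊗ x^⊗i evaluates to a + i · x. Evaluating each term at x = -1:
  Term 0 contributes -4 + 0 · -1 = -4
  Term 1 contributes 1 + 1 · -1 = 0
  Term 2 contributes 5 + 2 · -1 = 3
  Term 3 contributes 10 + 3 · -1 = 7
p(-1) = ⊕ of these = min[-4, 0, 3, 7] = -4.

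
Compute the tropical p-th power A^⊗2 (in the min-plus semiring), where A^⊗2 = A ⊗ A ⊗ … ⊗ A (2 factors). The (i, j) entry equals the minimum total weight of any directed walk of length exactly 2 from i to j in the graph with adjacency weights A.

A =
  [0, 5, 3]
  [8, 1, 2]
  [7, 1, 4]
A^⊗2 =
  [0, 4, 3]
  [8, 2, 3]
  [7, 2, 3]

Each entry (A^⊗2)_ij equals the minimum over all length-2 walks i = v_0 → v_1 → … → v_2 = j of Σ_t A[v_t][v_{t+1}]. For example, for (i, j) = (0, 2) we minimise over 3 possible intermediate vertex sequences; the minimum is 3, attained along the walk 0 → 0 → 2.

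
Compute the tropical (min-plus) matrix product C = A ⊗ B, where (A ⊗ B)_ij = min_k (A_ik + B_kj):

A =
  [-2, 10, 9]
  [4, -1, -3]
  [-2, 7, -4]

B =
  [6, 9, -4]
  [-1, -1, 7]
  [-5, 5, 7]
A ⊗ B =
  [4, 7, -6]
  [-8, -2, 0]
  [-9, 1, -6]

Apply the min-plus product entry-by-entry:
  C[0][0] = min over k of (A[0][0] + B[0][0] = -2 + 6 = 4, A[0][1] + B[1][0] = 10 + -1 = 9, A[0][2] + B[2][0] = 9 + -5 = 4) = 4 (attained at k = 0)
  C[0][1] = min over k of (A[0][0] + B[0][1] = -2 + 9 = 7, A[0][1] + B[1][1] = 10 + -1 = 9, A[0][2] + B[2][1] = 9 + 5 = 14) = 7 (attained at k = 0)
  C[0][2] = min over k of (A[0][0] + B[0][2] = -2 + -4 = -6, A[0][1] + B[1][2] = 10 + 7 = 17, A[0][2] + B[2][2] = 9 + 7 = 16) = -6 (attained at k = 0)
  C[1][0] = min over k of (A[1][0] + B[0][0] = 4 + 6 = 10, A[1][1] + B[1][0] = -1 + -1 = -2, A[1][2] + B[2][0] = -3 + -5 = -8) = -8 (attained at k = 2)
  C[1][1] = min over k of (A[1][0] + B[0][1] = 4 + 9 = 13, A[1][1] + B[1][1] = -1 + -1 = -2, A[1][2] + B[2][1] = -3 + 5 = 2) = -2 (attained at k = 1)
  C[1][2] = min over k of (A[1][0] + B[0][2] = 4 + -4 = 0, A[1][1] + B[1][2] = -1 + 7 = 6, A[1][2] + B[2][2] = -3 + 7 = 4) = 0 (attained at k = 0)
  C[2][0] = min over k of (A[2][0] + B[0][0] = -2 + 6 = 4, A[2][1] + B[1][0] = 7 + -1 = 6, A[2][2] + B[2][0] = -4 + -5 = -9) = -9 (attained at k = 2)
  C[2][1] = min over k of (A[2][0] + B[0][1] = -2 + 9 = 7, A[2][1] + B[1][1] = 7 + -1 = 6, A[2][2] + B[2][1] = -4 + 5 = 1) = 1 (attained at k = 2)
  C[2][2] = min over k of (A[2][0] + B[0][2] = -2 + -4 = -6, A[2][1] + B[1][2] = 7 + 7 = 14, A[2][2] + B[2][2] = -4 + 7 = 3) = -6 (attained at k = 0)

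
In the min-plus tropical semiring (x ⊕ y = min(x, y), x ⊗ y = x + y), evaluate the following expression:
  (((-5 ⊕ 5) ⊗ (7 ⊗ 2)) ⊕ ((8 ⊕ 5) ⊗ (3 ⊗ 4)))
(((-5 ⊕ 5) ⊗ (7 ⊗ 2)) ⊕ ((8 ⊕ 5) ⊗ (3 ⊗ 4))) = 4

Expand innermost to outermost. Recall ⊕ takes the minimum of its arguments and ⊗ takes their sum. Working out the expression (((-5 ⊕ 5) ⊗ (7 ⊗ 2)) ⊕ ((8 ⊕ 5) ⊗ (3 ⊗ 4))) gives 4.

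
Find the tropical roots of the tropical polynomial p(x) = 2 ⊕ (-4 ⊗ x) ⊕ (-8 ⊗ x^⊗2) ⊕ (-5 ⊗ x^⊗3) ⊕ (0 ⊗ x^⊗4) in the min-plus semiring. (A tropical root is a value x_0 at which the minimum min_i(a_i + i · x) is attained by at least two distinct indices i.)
Roots: {-5, -3, 4, 6}

Each tropical root is a break point of the lower envelope of the lines y = a_i + i · x (there are 5 lines, with slopes 0, 1, ..., 4). Only the lines that attain the minimum somewhere contribute to roots; other lines are dominated. Here the surviving (envelope) indices are i = 4, i = 3, i = 2, i = 1, i = 0.
Intersections between consecutive envelope lines give the roots: for adjacent envelope indices i < j the intersection is x = (a_i − a_j) / (j − i). Reading off the sorted break points: {-5, -3, 4, 6}.
Verification: at each break x_0, at least two indices attain the minimum of min_i(a_i + i · x_0).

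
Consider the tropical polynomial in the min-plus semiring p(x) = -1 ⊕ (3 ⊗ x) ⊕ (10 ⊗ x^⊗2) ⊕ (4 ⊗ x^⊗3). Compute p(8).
p(8) = -1

A tropical monomial a ⊗ x^⊗i evaluates to a + i · x. Evaluating each term at x = 8:
  Term 0 contributes -1 + 0 · 8 = -1
  Term 1 contributes 3 + 1 · 8 = 11
  Term 2 contributes 10 + 2 · 8 = 26
  Term 3 contributes 4 + 3 · 8 = 28
p(8) = ⊕ of these = min[-1, 11, 26, 28] = -1.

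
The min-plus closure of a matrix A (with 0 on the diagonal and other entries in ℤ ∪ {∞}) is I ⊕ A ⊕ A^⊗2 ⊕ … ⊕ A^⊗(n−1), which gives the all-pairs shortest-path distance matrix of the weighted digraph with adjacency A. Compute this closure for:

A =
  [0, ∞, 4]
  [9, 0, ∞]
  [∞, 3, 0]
Closure =
  [0, 7, 4]
  [9, 0, 13]
  [12, 3, 0]

This is the Floyd-Warshall all-pairs shortest-path computation. For each intermediate vertex k = 0, 1, …, 2, update dist[i][j] ← min(dist[i][j], dist[i][k] + dist[k][j]). The final matrix gives, for each (i, j), the minimum total weight of any directed path from i to j (possibly empty when i = j).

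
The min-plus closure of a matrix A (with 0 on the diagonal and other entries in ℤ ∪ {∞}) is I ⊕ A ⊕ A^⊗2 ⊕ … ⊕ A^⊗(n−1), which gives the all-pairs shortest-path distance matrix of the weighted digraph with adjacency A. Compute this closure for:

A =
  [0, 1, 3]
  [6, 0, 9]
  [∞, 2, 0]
Closure =
  [0, 1, 3]
  [6, 0, 9]
  [8, 2, 0]

This is the Floyd-Warshall all-pairs shortest-path computation. For each intermediate vertex k = 0, 1, …, 2, update dist[i][j] ← min(dist[i][j], dist[i][k] + dist[k][j]). The final matrix gives, for each (i, j), the minimum total weight of any directed path from i to j (possibly empty when i = j).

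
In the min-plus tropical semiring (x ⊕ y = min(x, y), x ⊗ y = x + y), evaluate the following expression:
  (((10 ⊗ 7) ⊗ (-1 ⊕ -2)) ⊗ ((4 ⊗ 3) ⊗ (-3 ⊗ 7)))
(((10 ⊗ 7) ⊗ (-1 ⊕ -2)) ⊗ ((4 ⊗ 3) ⊗ (-3 ⊗ 7))) = 26

Expand innermost to outermost. Recall ⊕ takes the minimum of its arguments and ⊗ takes their sum. Working out the expression (((10 ⊗ 7) ⊗ (-1 ⊕ -2)) ⊗ ((4 ⊗ 3) ⊗ (-3 ⊗ 7))) gives 26.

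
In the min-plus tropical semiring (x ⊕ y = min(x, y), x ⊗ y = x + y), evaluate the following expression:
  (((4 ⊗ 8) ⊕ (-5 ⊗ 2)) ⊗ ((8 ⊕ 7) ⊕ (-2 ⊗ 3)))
(((4 ⊗ 8) ⊕ (-5 ⊗ 2)) ⊗ ((8 ⊕ 7) ⊕ (-2 ⊗ 3))) = -2

Expand innermost to outermost. Recall ⊕ takes the minimum of its arguments and ⊗ takes their sum. Working out the expression (((4 ⊗ 8) ⊕ (-5 ⊗ 2)) ⊗ ((8 ⊕ 7) ⊕ (-2 ⊗ 3))) gives -2.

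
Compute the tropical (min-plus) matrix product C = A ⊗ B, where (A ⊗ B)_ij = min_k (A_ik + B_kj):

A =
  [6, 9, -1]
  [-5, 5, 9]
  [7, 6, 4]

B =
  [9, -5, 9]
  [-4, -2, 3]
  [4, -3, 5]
A ⊗ B =
  [3, -4, 4]
  [1, -10, 4]
  [2, 1, 9]

Apply the min-plus product entry-by-entry:
  C[0][0] = min over k of (A[0][0] + B[0][0] = 6 + 9 = 15, A[0][1] + B[1][0] = 9 + -4 = 5, A[0][2] + B[2][0] = -1 + 4 = 3) = 3 (attained at k = 2)
  C[0][1] = min over k of (A[0][0] + B[0][1] = 6 + -5 = 1, A[0][1] + B[1][1] = 9 + -2 = 7, A[0][2] + B[2][1] = -1 + -3 = -4) = -4 (attained at k = 2)
  C[0][2] = min over k of (A[0][0] + B[0][2] = 6 + 9 = 15, A[0][1] + B[1][2] = 9 + 3 = 12, A[0][2] + B[2][2] = -1 + 5 = 4) = 4 (attained at k = 2)
  C[1][0] = min over k of (A[1][0] + B[0][0] = -5 + 9 = 4, A[1][1] + B[1][0] = 5 + -4 = 1, A[1][2] + B[2][0] = 9 + 4 = 13) = 1 (attained at k = 1)
  C[1][1] = min over k of (A[1][0] + B[0][1] = -5 + -5 = -10, A[1][1] + B[1][1] = 5 + -2 = 3, A[1][2] + B[2][1] = 9 + -3 = 6) = -10 (attained at k = 0)
  C[1][2] = min over k of (A[1][0] + B[0][2] = -5 + 9 = 4, A[1][1] + B[1][2] = 5 + 3 = 8, A[1][2] + B[2][2] = 9 + 5 = 14) = 4 (attained at k = 0)
  C[2][0] = min over k of (A[2][0] + B[0][0] = 7 + 9 = 16, A[2][1] + B[1][0] = 6 + -4 = 2, A[2][2] + B[2][0] = 4 + 4 = 8) = 2 (attained at k = 1)
  C[2][1] = min over k of (A[2][0] + B[0][1] = 7 + -5 = 2, A[2][1] + B[1][1] = 6 + -2 = 4, A[2][2] + B[2][1] = 4 + -3 = 1) = 1 (attained at k = 2)
  C[2][2] = min over k of (A[2][0] + B[0][2] = 7 + 9 = 16, A[2][1] + B[1][2] = 6 + 3 = 9, A[2][2] + B[2][2] = 4 + 5 = 9) = 9 (attained at k = 1)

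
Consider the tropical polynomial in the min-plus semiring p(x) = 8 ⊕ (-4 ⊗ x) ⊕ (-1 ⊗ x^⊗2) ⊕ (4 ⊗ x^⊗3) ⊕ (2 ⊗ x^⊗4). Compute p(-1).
p(-1) = -5

A tropical monomial a ⊗ x^⊗i evaluates to a + i · x. Evaluating each term at x = -1:
  Term 0 contributes 8 + 0 · -1 = 8
  Term 1 contributes -4 + 1 · -1 = -5
  Term 2 contributes -1 + 2 · -1 = -3
  Term 3 contributes 4 + 3 · -1 = 1
  Term 4 contributes 2 + 4 · -1 = -2
p(-1) = ⊕ of these = min[8, -5, -3, 1, -2] = -5.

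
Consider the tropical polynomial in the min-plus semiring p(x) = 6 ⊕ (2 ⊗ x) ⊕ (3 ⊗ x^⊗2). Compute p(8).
p(8) = 6

A tropical monomial a ⊗ x^⊗i evaluates to a + i · x. Evaluating each term at x = 8:
  Term 0 contributes 6 + 0 · 8 = 6
  Term 1 contributes 2 + 1 · 8 = 10
  Term 2 contributes 3 + 2 · 8 = 19
p(8) = ⊕ of these = min[6, 10, 19] = 6.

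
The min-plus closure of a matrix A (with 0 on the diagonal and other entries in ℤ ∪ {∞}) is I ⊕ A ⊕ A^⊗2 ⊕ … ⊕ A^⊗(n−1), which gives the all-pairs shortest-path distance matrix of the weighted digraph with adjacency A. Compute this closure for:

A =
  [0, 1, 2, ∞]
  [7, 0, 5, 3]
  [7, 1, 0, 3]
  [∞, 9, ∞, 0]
Closure =
  [0, 1, 2, 4]
  [7, 0, 5, 3]
  [7, 1, 0, 3]
  [16, 9, 14, 0]

This is the Floyd-Warshall all-pairs shortest-path computation. For each intermediate vertex k = 0, 1, …, 3, update dist[i][j] ← min(dist[i][j], dist[i][k] + dist[k][j]). The final matrix gives, for each (i, j), the minimum total weight of any directed path from i to j (possibly empty when i = j).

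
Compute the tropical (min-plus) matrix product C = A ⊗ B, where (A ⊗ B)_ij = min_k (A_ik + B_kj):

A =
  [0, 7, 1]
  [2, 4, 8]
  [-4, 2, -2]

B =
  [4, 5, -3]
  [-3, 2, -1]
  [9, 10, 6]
A ⊗ B =
  [4, 5, -3]
  [1, 6, -1]
  [-1, 1, -7]

Apply the min-plus product entry-by-entry:
  C[0][0] = min over k of (A[0][0] + B[0][0] = 0 + 4 = 4, A[0][1] + B[1][0] = 7 + -3 = 4, A[0][2] + B[2][0] = 1 + 9 = 10) = 4 (attained at k = 0)
  C[0][1] = min over k of (A[0][0] + B[0][1] = 0 + 5 = 5, A[0][1] + B[1][1] = 7 + 2 = 9, A[0][2] + B[2][1] = 1 + 10 = 11) = 5 (attained at k = 0)
  C[0][2] = min over k of (A[0][0] + B[0][2] = 0 + -3 = -3, A[0][1] + B[1][2] = 7 + -1 = 6, A[0][2] + B[2][2] = 1 + 6 = 7) = -3 (attained at k = 0)
  C[1][0] = min over k of (A[1][0] + B[0][0] = 2 + 4 = 6, A[1][1] + B[1][0] = 4 + -3 = 1, A[1][2] + B[2][0] = 8 + 9 = 17) = 1 (attained at k = 1)
  C[1][1] = min over k of (A[1][0] + B[0][1] = 2 + 5 = 7, A[1][1] + B[1][1] = 4 + 2 = 6, A[1][2] + B[2][1] = 8 + 10 = 18) = 6 (attained at k = 1)
  C[1][2] = min over k of (A[1][0] + B[0][2] = 2 + -3 = -1, A[1][1] + B[1][2] = 4 + -1 = 3, A[1][2] + B[2][2] = 8 + 6 = 14) = -1 (attained at k = 0)
  C[2][0] = min over k of (A[2][0] + B[0][0] = -4 + 4 = 0, A[2][1] + B[1][0] = 2 + -3 = -1, A[2][2] + B[2][0] = -2 + 9 = 7) = -1 (attained at k = 1)
  C[2][1] = min over k of (A[2][0] + B[0][1] = -4 + 5 = 1, A[2][1] + B[1][1] = 2 + 2 = 4, A[2][2] + B[2][1] = -2 + 10 = 8) = 1 (attained at k = 0)
  C[2][2] = min over k of (A[2][0] + B[0][2] = -4 + -3 = -7, A[2][1] + B[1][2] = 2 + -1 = 1, A[2][2] + B[2][2] = -2 + 6 = 4) = -7 (attained at k = 0)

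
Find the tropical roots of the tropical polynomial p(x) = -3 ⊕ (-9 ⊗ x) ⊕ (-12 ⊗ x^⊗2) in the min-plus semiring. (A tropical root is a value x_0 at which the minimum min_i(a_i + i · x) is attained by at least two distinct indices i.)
Roots: {3, 6}

Each tropical root is a break point of the lower envelope of the lines y = a_i + i · x (there are 3 lines, with slopes 0, 1, ..., 2). Only the lines that attain the minimum somewhere contribute to roots; other lines are dominated. Here the surviving (envelope) indices are i = 2, i = 1, i = 0.
Intersections between consecutive envelope lines give the roots: for adjacent envelope indices i < j the intersection is x = (a_i − a_j) / (j − i). Reading off the sorted break points: {3, 6}.
Verification: at each break x_0, at least two indices attain the minimum of min_i(a_i + i · x_0).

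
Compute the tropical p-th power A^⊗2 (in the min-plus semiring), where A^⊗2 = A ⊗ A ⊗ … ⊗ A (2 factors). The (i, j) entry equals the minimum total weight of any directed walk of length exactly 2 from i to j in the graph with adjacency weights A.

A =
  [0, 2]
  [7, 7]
A^⊗2 =
  [0, 2]
  [7, 9]

Each entry (A^⊗2)_ij equals the minimum over all length-2 walks i = v_0 → v_1 → … → v_2 = j of Σ_t A[v_t][v_{t+1}]. For example, for (i, j) = (0, 1) we minimise over 2 possible intermediate vertex sequences; the minimum is 2, attained along the walk 0 → 0 → 1.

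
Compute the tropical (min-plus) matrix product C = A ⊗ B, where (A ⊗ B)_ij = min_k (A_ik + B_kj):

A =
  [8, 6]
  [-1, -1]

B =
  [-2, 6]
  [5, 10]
A ⊗ B =
  [6, 14]
  [-3, 5]

Apply the min-plus product entry-by-entry:
  C[0][0] = min over k of (A[0][0] + B[0][0] = 8 + -2 = 6, A[0][1] + B[1][0] = 6 + 5 = 11) = 6 (attained at k = 0)
  C[0][1] = min over k of (A[0][0] + B[0][1] = 8 + 6 = 14, A[0][1] + B[1][1] = 6 + 10 = 16) = 14 (attained at k = 0)
  C[1][0] = min over k of (A[1][0] + B[0][0] = -1 + -2 = -3, A[1][1] + B[1][0] = -1 + 5 = 4) = -3 (attained at k = 0)
  C[1][1] = min over k of (A[1][0] + B[0][1] = -1 + 6 = 5, A[1][1] + B[1][1] = -1 + 10 = 9) = 5 (attained at k = 0)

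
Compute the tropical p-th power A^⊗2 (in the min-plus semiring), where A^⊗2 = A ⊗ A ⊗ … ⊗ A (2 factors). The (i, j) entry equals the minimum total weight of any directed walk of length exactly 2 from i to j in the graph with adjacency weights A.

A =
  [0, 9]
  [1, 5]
A^⊗2 =
  [0, 9]
  [1, 10]

Each entry (A^⊗2)_ij equals the minimum over all length-2 walks i = v_0 → v_1 → … → v_2 = j of Σ_t A[v_t][v_{t+1}]. For example, for (i, j) = (0, 1) we minimise over 2 possible intermediate vertex sequences; the minimum is 9, attained along the walk 0 → 0 → 1.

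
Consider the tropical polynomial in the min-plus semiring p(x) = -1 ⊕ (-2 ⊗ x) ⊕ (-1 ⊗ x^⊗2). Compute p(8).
p(8) = -1

A tropical monomial a ⊗ x^⊗i evaluates to a + i · x. Evaluating each term at x = 8:
  Term 0 contributes -1 + 0 · 8 = -1
  Term 1 contributes -2 + 1 · 8 = 6
  Term 2 contributes -1 + 2 · 8 = 15
p(8) = ⊕ of these = min[-1, 6, 15] = -1.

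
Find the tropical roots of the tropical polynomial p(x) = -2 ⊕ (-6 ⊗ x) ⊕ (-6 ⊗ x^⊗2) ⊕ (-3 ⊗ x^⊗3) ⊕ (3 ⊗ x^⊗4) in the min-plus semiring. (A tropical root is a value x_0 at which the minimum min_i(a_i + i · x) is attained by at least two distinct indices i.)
Roots: {-6, -3, 0, 4}

Each tropical root is a break point of the lower envelope of the lines y = a_i + i · x (there are 5 lines, with slopes 0, 1, ..., 4). Only the lines that attain the minimum somewhere contribute to roots; other lines are dominated. Here the surviving (envelope) indices are i = 4, i = 3, i = 2, i = 1, i = 0.
Intersections between consecutive envelope lines give the roots: for adjacent envelope indices i < j the intersection is x = (a_i − a_j) / (j − i). Reading off the sorted break points: {-6, -3, 0, 4}.
Verification: at each break x_0, at least two indices attain the minimum of min_i(a_i + i · x_0).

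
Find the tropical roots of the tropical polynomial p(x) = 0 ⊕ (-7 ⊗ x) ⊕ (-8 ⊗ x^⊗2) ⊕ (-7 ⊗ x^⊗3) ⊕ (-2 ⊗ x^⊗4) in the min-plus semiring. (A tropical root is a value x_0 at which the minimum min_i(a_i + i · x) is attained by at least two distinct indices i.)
Roots: {-5, -1, 1, 7}

Each tropical root is a break point of the lower envelope of the lines y = a_i + i · x (there are 5 lines, with slopes 0, 1, ..., 4). Only the lines that attain the minimum somewhere contribute to roots; other lines are dominated. Here the surviving (envelope) indices are i = 4, i = 3, i = 2, i = 1, i = 0.
Intersections between consecutive envelope lines give the roots: for adjacent envelope indices i < j the intersection is x = (a_i − a_j) / (j − i). Reading off the sorted break points: {-5, -1, 1, 7}.
Verification: at each break x_0, at least two indices attain the minimum of min_i(a_i + i · x_0).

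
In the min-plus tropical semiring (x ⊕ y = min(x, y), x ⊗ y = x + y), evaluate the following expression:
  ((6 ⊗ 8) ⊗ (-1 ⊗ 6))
((6 ⊗ 8) ⊗ (-1 ⊗ 6)) = 19

Expand innermost to outermost. Recall ⊕ takes the minimum of its arguments and ⊗ takes their sum. Working out the expression ((6 ⊗ 8) ⊗ (-1 ⊗ 6)) gives 19.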